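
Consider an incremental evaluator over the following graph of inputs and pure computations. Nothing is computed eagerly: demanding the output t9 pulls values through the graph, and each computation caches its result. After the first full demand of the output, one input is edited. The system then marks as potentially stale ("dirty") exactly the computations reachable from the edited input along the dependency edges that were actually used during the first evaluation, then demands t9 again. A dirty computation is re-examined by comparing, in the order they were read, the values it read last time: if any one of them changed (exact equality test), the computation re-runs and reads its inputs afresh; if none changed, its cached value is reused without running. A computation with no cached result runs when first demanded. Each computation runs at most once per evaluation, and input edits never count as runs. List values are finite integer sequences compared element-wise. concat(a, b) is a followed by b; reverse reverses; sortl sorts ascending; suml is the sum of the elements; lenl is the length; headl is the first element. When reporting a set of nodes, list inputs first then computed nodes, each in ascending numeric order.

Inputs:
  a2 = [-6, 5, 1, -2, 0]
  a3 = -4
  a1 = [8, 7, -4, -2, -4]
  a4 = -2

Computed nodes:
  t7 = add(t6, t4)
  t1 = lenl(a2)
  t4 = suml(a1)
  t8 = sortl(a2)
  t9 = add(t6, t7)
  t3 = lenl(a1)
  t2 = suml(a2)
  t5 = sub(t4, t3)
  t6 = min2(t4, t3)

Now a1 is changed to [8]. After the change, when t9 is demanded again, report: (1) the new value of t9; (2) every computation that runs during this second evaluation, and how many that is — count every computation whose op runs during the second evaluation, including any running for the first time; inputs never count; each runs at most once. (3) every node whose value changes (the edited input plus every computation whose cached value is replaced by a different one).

Initial pass — values computed on the first demand:
  t3 = lenl([8, 7, -4, -2, -4]) = 5
  t4 = suml([8, 7, -4, -2, -4]) = 5
  t6 = min2(5, 5) = 5
  t7 = add(5, 5) = 10
  t9 = add(5, 10) = 15

Second demand — change propagation:
  t3: re-runs because a1 [8, 7, -4, -2, -4]->[8]; new result 1.
  t4: re-runs because a1 [8, 7, -4, -2, -4]->[8]; new result 8.
  t6: re-runs because t4 5->8; t3 5->1; new result 1.
  t7: re-runs because t6 5->1; t4 5->8; new result 9.
  t9: re-runs because t6 5->1; t7 10->9; new result 10.

t9 now evaluates to 10.
Run set: t3, t4, t6, t7, t9 (5 run).
Changed values: a1, t3, t4, t6, t7, t9.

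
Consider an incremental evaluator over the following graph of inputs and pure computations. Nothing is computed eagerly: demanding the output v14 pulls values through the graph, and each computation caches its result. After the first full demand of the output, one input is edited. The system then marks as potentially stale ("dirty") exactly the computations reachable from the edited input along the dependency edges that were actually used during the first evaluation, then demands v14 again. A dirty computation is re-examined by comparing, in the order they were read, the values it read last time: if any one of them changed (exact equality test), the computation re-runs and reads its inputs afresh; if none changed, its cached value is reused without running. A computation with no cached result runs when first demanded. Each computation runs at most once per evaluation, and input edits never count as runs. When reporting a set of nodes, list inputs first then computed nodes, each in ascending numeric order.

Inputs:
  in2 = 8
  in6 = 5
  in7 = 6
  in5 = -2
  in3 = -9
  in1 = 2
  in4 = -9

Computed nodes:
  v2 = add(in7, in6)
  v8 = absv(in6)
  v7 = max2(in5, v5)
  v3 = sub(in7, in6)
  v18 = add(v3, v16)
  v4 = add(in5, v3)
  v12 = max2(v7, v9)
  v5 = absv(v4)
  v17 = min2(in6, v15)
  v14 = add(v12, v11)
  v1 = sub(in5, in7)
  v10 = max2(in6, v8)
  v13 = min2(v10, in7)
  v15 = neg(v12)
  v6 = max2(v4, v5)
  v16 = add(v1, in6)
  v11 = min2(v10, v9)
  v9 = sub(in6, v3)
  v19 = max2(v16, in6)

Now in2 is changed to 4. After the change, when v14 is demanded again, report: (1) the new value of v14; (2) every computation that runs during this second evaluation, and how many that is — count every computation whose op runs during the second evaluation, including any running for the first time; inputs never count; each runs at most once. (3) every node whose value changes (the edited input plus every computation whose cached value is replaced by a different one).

v14 now evaluates to 8.
Run set: none (0 run).
Changed values: in2.
The important point: nothing the output needs ever reads in2, so the edit is invisible to it.

Initial pass — values computed on the first demand:
  v3 = sub(6, 5) = 1
  v4 = add(-2, 1) = -1
  v5 = absv(-1) = 1
  v7 = max2(-2, 1) = 1
  v8 = absv(5) = 5
  v9 = sub(5, 1) = 4
  v10 = max2(5, 5) = 5
  v11 = min2(5, 4) = 4
  v12 = max2(1, 4) = 4
  v14 = add(4, 4) = 8

Second demand — change propagation:
  no demanded computation ever read in2, so the edit dirties nothing and nothing runs.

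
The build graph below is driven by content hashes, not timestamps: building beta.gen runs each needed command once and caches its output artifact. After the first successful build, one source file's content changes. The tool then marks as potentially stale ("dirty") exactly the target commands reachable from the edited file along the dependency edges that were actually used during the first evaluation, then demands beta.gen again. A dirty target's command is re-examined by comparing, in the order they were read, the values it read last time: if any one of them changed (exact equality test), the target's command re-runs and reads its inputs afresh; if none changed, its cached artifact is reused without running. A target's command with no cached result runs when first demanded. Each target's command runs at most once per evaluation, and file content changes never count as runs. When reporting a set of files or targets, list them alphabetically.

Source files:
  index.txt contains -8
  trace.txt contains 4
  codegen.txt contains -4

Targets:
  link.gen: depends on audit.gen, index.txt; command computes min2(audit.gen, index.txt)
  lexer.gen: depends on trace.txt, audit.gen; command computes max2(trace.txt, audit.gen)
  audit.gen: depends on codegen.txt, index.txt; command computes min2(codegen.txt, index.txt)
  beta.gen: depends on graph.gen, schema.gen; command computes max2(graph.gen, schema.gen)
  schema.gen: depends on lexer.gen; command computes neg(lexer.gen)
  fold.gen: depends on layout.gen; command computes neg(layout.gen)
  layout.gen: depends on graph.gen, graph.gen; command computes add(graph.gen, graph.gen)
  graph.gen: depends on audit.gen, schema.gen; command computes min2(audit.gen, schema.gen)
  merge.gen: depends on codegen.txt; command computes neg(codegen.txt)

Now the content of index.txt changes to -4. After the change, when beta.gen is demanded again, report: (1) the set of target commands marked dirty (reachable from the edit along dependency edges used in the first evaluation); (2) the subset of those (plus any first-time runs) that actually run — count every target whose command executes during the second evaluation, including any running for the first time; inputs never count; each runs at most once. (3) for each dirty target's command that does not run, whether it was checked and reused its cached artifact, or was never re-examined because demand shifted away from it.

Initial pass — values computed on the first demand:
  audit.gen = min2(-4, -8) = -8
  lexer.gen = max2(4, -8) = 4
  schema.gen = neg(4) = -4
  graph.gen = min2(-8, -4) = -8
  beta.gen = max2(-8, -4) = -4

Second demand — change propagation:
  audit.gen: re-runs because index.txt -8->-4; new result -4.
  lexer.gen: re-runs because audit.gen -8->-4; new result 4 (unchanged).
  schema.gen: re-examined; everything it read last time is the same (lexer.gen unchanged) — cache -4 kept, no run.
  graph.gen: re-runs because audit.gen -8->-4; new result -4.
  beta.gen: re-runs because graph.gen -8->-4; new result -4 (unchanged).

The important point: at schema.gen every value read last time is unchanged, so the dirty flag clears without a run.

Dirty set: audit.gen, beta.gen, graph.gen, lexer.gen, schema.gen.
Run set: audit.gen, beta.gen, graph.gen, lexer.gen (4 run).
Re-examined without running (cache reused): schema.gen.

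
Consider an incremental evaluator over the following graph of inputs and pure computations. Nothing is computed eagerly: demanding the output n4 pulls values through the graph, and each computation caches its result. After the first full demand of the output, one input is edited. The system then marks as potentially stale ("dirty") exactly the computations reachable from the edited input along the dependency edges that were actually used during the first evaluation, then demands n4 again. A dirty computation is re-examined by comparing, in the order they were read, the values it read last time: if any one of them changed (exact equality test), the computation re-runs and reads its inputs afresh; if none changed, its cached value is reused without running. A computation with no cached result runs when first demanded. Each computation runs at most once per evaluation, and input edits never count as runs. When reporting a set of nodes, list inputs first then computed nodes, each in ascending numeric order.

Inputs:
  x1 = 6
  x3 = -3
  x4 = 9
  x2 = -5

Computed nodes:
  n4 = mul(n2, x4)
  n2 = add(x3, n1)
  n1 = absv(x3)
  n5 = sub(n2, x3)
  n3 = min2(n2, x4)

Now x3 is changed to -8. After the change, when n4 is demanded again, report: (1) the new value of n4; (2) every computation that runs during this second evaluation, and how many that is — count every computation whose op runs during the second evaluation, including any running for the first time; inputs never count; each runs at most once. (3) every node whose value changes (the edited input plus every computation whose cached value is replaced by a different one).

n4 now evaluates to 0.
Run set: n1, n2 (2 run).
Changed values: x3, n1.
The important point: n2 recomputes to an identical value, and the output ends up unchanged.

Initial pass — values computed on the first demand:
  n1 = absv(-3) = 3
  n2 = add(-3, 3) = 0
  n4 = mul(0, 9) = 0

Second demand — change propagation:
  n1: re-runs because x3 -3->-8; new result 8.
  n2: re-runs because x3 -3->-8; n1 3->8; new result 0 (unchanged).
  n4: re-examined; everything it read last time is the same (n2 unchanged, x4 unchanged) — cache 0 kept, no run.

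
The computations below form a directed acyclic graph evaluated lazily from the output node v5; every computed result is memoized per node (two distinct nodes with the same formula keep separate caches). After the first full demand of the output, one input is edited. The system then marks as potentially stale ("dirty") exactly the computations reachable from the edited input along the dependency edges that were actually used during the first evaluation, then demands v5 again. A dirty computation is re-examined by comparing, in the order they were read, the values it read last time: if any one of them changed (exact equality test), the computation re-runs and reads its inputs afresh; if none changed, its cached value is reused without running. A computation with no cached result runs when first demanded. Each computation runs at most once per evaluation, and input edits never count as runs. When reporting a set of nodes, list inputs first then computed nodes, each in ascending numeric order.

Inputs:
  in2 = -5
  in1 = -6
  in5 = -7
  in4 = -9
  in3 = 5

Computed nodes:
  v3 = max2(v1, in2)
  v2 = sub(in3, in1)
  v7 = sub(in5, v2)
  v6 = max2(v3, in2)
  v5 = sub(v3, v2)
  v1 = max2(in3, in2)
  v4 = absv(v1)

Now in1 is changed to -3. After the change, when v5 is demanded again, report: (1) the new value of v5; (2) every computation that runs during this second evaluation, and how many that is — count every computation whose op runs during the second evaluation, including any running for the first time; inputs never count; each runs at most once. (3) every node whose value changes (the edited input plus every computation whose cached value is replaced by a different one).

Demanding v5 again yields -3.
2 computations run: v2, v5.
The nodes whose values change: in1, v2, v5.

First demand of the output computes:
  v1 = max2(5, -5) = 5
  v2 = sub(5, -6) = 11
  v3 = max2(5, -5) = 5
  v5 = sub(5, 11) = -6

After the edit, cleaning proceeds:
  v2: a read changed (in1 -6->-3) — executes, giving 8.
  v5: a read changed (v2 11->8) — executes, giving -3.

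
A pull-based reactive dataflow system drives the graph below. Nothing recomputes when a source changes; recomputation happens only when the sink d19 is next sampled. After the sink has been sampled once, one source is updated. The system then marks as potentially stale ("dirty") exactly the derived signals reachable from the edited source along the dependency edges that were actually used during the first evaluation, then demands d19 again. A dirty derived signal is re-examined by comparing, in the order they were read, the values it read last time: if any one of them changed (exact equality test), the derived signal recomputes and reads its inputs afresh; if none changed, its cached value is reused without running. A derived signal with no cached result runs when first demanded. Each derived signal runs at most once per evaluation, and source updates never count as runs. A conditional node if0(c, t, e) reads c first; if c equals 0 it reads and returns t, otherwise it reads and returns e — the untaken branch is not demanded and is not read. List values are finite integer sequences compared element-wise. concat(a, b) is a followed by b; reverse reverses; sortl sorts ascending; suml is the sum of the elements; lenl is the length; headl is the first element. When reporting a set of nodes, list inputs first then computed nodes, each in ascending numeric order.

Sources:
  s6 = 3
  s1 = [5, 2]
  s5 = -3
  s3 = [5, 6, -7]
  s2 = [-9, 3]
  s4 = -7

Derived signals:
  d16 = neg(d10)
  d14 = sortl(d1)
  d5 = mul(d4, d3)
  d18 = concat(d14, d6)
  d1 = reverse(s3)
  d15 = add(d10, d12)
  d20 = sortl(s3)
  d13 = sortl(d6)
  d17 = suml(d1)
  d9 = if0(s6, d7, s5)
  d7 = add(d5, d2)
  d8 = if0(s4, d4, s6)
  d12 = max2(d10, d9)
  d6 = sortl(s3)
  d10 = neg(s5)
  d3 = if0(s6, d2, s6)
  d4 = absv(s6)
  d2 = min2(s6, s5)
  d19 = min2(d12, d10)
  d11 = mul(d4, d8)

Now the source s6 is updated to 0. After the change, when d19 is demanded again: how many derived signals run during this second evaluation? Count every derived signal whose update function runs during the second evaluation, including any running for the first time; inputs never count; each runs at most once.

Derived signals that run: d2, d3, d4, d5, d7, d9 — 6 in total.
Key observation: a condition flipped, so demand reaches new nodes — d2, d3, d4, d5, d7 run for the first time.

First evaluation (everything demanded from the output):
  d9 = if0(s6=3 -> else branch s5) = -3
  d10 = neg(-3) = 3
  d12 = max2(3, -3) = 3
  d19 = min2(3, 3) = 3

Propagation after the edit:
  d2: demanded for the first time — runs, produces -3.
  d3: demanded for the first time — runs, produces -3.
  d4: demanded for the first time — runs, produces 0.
  d5: demanded for the first time — runs, produces 0.
  d7: demanded for the first time — runs, produces -3.
  d9: runs — s6 3->0; result -3 (same value as before).
  d12: checked — values it read are unchanged (d10 unchanged, d9 unchanged); reused cached 3 without running.
  d19: checked — values it read are unchanged (d12 unchanged, d10 unchanged); reused cached 3 without running.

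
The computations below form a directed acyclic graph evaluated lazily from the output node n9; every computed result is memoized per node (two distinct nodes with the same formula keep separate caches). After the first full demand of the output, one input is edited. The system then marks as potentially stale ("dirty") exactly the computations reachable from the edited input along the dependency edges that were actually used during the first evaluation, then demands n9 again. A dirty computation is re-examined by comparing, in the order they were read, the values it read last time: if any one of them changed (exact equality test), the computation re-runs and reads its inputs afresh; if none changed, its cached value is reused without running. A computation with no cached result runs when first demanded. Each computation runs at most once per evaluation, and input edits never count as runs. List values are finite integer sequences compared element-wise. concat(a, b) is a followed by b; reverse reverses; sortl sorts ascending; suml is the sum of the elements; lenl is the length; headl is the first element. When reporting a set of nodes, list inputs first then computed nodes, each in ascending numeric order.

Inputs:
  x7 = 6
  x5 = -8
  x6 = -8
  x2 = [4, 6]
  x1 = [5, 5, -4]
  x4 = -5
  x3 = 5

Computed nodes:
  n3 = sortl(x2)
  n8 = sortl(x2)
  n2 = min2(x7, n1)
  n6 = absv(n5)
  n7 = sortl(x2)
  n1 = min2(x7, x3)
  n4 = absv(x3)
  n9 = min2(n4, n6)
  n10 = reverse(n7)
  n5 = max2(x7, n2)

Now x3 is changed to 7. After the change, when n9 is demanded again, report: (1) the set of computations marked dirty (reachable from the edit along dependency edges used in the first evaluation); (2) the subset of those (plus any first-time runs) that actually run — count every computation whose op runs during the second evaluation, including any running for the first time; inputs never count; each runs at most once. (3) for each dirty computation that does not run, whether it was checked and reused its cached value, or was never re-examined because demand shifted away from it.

First demand of the output computes:
  n1 = min2(6, 5) = 5
  n2 = min2(6, 5) = 5
  n4 = absv(5) = 5
  n5 = max2(6, 5) = 6
  n6 = absv(6) = 6
  n9 = min2(5, 6) = 5

After the edit, cleaning proceeds:
  n1: a read changed (x3 5->7) — executes, giving 6.
  n2: a read changed (n1 5->6) — executes, giving 6.
  n4: a read changed (x3 5->7) — executes, giving 7.
  n5: a read changed (n2 5->6) — executes, giving 6 — identical to its old value.
  n6: dirty, but its reads are unchanged (n5 unchanged); cached 6 stands.
  n9: a read changed (n4 5->7) — executes, giving 6.

Note where the cutoff bites: n6 is checked, finds nothing changed, and keeps its cache.

The edit dirties: n1, n2, n4, n5, n6, n9.
5 computations run: n1, n2, n4, n5, n9.
Cache hits after checking: n6.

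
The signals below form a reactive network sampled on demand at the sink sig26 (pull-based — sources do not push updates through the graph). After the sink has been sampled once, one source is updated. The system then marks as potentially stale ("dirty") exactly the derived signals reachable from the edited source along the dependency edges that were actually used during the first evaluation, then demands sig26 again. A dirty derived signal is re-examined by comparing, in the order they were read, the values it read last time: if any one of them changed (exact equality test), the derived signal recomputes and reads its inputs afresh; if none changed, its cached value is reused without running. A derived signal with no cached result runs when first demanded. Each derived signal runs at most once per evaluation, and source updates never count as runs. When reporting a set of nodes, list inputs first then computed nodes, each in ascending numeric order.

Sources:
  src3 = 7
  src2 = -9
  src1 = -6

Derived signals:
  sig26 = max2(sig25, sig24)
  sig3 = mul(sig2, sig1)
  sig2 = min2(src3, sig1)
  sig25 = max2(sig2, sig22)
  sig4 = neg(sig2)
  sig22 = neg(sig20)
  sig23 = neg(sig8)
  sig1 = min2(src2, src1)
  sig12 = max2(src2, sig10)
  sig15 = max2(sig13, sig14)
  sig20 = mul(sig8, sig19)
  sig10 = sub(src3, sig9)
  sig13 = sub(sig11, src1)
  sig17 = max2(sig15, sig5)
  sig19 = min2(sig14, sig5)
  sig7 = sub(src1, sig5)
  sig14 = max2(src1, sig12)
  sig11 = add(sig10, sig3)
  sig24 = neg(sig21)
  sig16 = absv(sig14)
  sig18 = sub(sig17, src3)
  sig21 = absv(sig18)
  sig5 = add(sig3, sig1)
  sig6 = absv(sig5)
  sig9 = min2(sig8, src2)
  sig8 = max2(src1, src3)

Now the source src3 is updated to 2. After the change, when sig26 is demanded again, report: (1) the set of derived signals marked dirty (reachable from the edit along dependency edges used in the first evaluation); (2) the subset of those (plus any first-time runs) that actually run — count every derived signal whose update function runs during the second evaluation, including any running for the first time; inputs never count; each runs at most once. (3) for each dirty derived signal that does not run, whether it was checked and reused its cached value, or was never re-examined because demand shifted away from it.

Dirty set: sig2, sig3, sig5, sig8, sig9, sig10, sig11, sig12, sig13, sig14, sig15, sig17, sig18, sig19, sig20, sig21, sig22, sig24, sig25, sig26.
Run set: sig2, sig8, sig9, sig10, sig11, sig12, sig13, sig14, sig15, sig17, sig18, sig19, sig20, sig22, sig25 (15 run).
Re-examined without running (cache reused): sig3, sig5, sig21, sig24, sig26.
The important point: at sig3 every value read last time is unchanged, so the dirty flag clears without a run.

Initial pass — values computed on the first demand:
  sig1 = min2(-9, -6) = -9
  sig2 = min2(7, -9) = -9
  sig3 = mul(-9, -9) = 81
  sig5 = add(81, -9) = 72
  sig8 = max2(-6, 7) = 7
  sig9 = min2(7, -9) = -9
  sig10 = sub(7, -9) = 16
  sig11 = add(16, 81) = 97
  sig12 = max2(-9, 16) = 16
  sig13 = sub(97, -6) = 103
  sig14 = max2(-6, 16) = 16
  sig15 = max2(103, 16) = 103
  sig17 = max2(103, 72) = 103
  sig18 = sub(103, 7) = 96
  sig19 = min2(16, 72) = 16
  sig20 = mul(7, 16) = 112
  sig21 = absv(96) = 96
  sig22 = neg(112) = -112
  sig24 = neg(96) = -96
  sig25 = max2(-9, -112) = -9
  sig26 = max2(-9, -96) = -9

Second demand — change propagation:
  sig2: re-runs because src3 7->2; new result -9 (unchanged).
  sig3: re-examined; everything it read last time is the same (sig2 unchanged, sig1 unchanged) — cache 81 kept, no run.
  sig5: re-examined; everything it read last time is the same (sig3 unchanged, sig1 unchanged) — cache 72 kept, no run.
  sig8: re-runs because src3 7->2; new result 2.
  sig9: re-runs because sig8 7->2; new result -9 (unchanged).
  sig10: re-runs because src3 7->2; new result 11.
  sig11: re-runs because sig10 16->11; new result 92.
  sig12: re-runs because sig10 16->11; new result 11.
  sig13: re-runs because sig11 97->92; new result 98.
  sig14: re-runs because sig12 16->11; new result 11.
  sig15: re-runs because sig13 103->98; sig14 16->11; new result 98.
  sig17: re-runs because sig15 103->98; new result 98.
  sig18: re-runs because sig17 103->98; src3 7->2; new result 96 (unchanged).
  sig19: re-runs because sig14 16->11; new result 11.
  sig20: re-runs because sig8 7->2; sig19 16->11; new result 22.
  sig21: re-examined; everything it read last time is the same (sig18 unchanged) — cache 96 kept, no run.
  sig22: re-runs because sig20 112->22; new result -22.
  sig24: re-examined; everything it read last time is the same (sig21 unchanged) — cache -96 kept, no run.
  sig25: re-runs because sig22 -112->-22; new result -9 (unchanged).
  sig26: re-examined; everything it read last time is the same (sig25 unchanged, sig24 unchanged) — cache -9 kept, no run.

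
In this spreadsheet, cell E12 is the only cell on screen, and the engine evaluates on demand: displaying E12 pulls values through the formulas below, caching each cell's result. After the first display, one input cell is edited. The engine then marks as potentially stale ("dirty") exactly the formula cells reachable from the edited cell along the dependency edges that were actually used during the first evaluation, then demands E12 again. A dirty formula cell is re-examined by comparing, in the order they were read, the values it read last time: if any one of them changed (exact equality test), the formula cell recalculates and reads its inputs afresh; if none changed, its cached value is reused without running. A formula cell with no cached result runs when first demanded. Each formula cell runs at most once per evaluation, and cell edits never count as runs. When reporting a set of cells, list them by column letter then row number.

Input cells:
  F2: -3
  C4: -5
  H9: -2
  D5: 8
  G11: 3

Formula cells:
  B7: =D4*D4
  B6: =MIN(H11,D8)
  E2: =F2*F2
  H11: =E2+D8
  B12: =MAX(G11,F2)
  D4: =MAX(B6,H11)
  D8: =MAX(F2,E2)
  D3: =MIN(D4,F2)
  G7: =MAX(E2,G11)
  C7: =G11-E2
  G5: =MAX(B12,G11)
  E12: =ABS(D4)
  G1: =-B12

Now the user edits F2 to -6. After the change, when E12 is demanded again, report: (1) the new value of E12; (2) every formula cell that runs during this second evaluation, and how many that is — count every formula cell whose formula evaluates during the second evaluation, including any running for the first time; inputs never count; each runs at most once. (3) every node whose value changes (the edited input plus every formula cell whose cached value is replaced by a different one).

E12 now evaluates to 72.
Run set: B6, D4, D8, E2, E12, H11 (6 run).
Changed values: B6, D4, D8, E2, E12, F2, H11.

Initial pass — values computed on the first demand:
  E2 = -3 * -3 = 9
  D8 = MAX(-3, 9) = 9
  H11 = 9 + 9 = 18
  B6 = MIN(18, 9) = 9
  D4 = MAX(9, 18) = 18
  E12 = ABS(18) = 18

Second demand — change propagation:
  E2: re-runs because F2 -3->-6; F2 -3->-6; new result 36.
  D8: re-runs because F2 -3->-6; E2 9->36; new result 36.
  H11: re-runs because E2 9->36; D8 9->36; new result 72.
  B6: re-runs because H11 18->72; D8 9->36; new result 36.
  D4: re-runs because B6 9->36; H11 18->72; new result 72.
  E12: re-runs because D4 18->72; new result 72.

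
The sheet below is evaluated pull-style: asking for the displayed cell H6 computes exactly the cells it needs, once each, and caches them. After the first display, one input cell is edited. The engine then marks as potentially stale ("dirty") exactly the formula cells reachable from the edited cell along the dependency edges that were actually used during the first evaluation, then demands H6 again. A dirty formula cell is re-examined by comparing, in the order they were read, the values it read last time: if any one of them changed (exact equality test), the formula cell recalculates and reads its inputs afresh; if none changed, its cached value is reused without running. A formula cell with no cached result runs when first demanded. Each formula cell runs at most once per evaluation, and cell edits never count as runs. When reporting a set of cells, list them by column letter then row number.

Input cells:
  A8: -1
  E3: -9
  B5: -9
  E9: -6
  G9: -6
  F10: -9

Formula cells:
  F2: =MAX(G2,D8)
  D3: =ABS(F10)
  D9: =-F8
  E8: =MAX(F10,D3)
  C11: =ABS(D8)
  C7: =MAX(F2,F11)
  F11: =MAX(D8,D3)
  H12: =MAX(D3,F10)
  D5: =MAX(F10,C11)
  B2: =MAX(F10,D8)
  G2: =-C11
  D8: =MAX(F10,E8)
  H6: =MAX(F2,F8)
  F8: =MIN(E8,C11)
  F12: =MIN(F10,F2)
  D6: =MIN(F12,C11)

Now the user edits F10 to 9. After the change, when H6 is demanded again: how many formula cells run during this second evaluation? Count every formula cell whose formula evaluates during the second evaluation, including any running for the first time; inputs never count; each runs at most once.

3 formula cells run: D3, D8, E8.
Note where the cutoff bites: C11 is checked, finds nothing changed, and keeps its cache.

First demand of the output computes:
  D3 = ABS(-9) = 9
  E8 = MAX(-9, 9) = 9
  D8 = MAX(-9, 9) = 9
  C11 = ABS(9) = 9
  F8 = MIN(9, 9) = 9
  G2 = -(9) = -9
  F2 = MAX(-9, 9) = 9
  H6 = MAX(9, 9) = 9

After the edit, cleaning proceeds:
  D3: a read changed (F10 -9->9) — executes, giving 9 — identical to its old value.
  E8: a read changed (F10 -9->9) — executes, giving 9 — identical to its old value.
  D8: a read changed (F10 -9->9) — executes, giving 9 — identical to its old value.
  C11: dirty, but its reads are unchanged (D8 unchanged); cached 9 stands.
  F8: dirty, but its reads are unchanged (E8 unchanged, C11 unchanged); cached 9 stands.
  G2: dirty, but its reads are unchanged (C11 unchanged); cached -9 stands.
  F2: dirty, but its reads are unchanged (G2 unchanged, D8 unchanged); cached 9 stands.
  H6: dirty, but its reads are unchanged (F2 unchanged, F8 unchanged); cached 9 stands.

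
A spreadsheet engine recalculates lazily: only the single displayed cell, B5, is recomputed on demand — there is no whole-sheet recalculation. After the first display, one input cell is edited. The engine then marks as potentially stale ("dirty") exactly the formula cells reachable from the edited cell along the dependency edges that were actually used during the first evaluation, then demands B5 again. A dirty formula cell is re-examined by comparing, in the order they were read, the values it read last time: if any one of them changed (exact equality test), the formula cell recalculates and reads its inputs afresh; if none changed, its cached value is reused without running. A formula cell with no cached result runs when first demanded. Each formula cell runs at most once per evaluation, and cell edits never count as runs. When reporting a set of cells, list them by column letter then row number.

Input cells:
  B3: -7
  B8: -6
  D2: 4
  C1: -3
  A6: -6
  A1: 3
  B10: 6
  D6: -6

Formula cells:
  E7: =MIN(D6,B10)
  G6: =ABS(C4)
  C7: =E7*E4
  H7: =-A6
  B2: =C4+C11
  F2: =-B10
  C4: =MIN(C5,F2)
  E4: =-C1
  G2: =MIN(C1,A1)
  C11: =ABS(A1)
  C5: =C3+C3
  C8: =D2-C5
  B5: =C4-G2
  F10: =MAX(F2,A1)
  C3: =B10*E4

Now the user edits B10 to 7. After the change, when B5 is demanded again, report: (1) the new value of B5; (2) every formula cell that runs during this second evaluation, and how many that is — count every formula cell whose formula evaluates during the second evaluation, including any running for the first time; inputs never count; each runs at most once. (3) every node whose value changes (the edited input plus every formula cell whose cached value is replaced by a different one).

First evaluation (everything demanded from the output):
  E4 = -(-3) = 3
  C3 = 6 * 3 = 18
  C5 = 18 + 18 = 36
  F2 = -(6) = -6
  C4 = MIN(36, -6) = -6
  G2 = MIN(-3, 3) = -3
  B5 = -6 - -3 = -3

Propagation after the edit:
  C3: runs — B10 6->7; result 21.
  C5: runs — C3 18->21; C3 18->21; result 42.
  F2: runs — B10 6->7; result -7.
  C4: runs — C5 36->42; F2 -6->-7; result -7.
  B5: runs — C4 -6->-7; result -4.

New value of B5: -4.
Formula cells that run: B5, C3, C4, C5, F2 — 5 in total.
Values that change: B5, B10, C3, C4, C5, F2.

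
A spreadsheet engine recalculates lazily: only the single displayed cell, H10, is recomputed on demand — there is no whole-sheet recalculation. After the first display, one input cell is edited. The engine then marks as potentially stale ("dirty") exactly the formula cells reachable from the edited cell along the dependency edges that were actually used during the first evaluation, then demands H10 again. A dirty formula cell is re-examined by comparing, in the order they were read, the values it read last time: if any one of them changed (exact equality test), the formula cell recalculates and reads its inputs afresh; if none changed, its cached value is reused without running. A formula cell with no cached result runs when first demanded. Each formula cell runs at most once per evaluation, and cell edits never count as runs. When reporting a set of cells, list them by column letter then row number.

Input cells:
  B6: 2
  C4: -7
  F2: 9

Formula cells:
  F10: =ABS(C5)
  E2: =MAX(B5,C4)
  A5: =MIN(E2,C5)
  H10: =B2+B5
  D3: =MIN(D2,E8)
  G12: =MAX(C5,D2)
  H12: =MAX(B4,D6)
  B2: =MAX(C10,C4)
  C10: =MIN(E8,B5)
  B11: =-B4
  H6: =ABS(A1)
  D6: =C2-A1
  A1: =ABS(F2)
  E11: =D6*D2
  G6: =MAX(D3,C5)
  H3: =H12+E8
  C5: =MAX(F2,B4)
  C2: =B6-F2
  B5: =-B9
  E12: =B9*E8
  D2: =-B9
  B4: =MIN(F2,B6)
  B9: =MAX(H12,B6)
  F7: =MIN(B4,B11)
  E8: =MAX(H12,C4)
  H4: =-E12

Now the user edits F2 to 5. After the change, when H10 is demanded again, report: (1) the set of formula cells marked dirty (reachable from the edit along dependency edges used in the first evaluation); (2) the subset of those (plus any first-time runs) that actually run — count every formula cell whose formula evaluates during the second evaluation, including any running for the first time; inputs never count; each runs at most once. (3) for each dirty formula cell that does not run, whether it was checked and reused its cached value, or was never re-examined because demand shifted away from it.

Marked dirty: A1, B2, B4, B5, B9, C2, C10, D6, E8, H10, H12.
Formula cells that run: A1, B4, C2, D6, H12 — 5 in total.
Checked but reused from cache: B2, B5, B9, C10, E8, H10.
Key observation: the cutoff stops propagation at E8 — its inputs' values are unchanged, so it reuses its cache.

First evaluation (everything demanded from the output):
  A1 = ABS(9) = 9
  B4 = MIN(9, 2) = 2
  C2 = 2 - 9 = -7
  D6 = -7 - 9 = -16
  H12 = MAX(2, -16) = 2
  B9 = MAX(2, 2) = 2
  B5 = -(2) = -2
  E8 = MAX(2, -7) = 2
  C10 = MIN(2, -2) = -2
  B2 = MAX(-2, -7) = -2
  H10 = -2 + -2 = -4

Propagation after the edit:
  A1: runs — F2 9->5; result 5.
  B4: runs — F2 9->5; result 2 (same value as before).
  C2: runs — F2 9->5; result -3.
  D6: runs — C2 -7->-3; A1 9->5; result -8.
  H12: runs — D6 -16->-8; result 2 (same value as before).
  B9: checked — values it read are unchanged (H12 unchanged, B6 unchanged); reused cached 2 without running.
  B5: checked — values it read are unchanged (B9 unchanged); reused cached -2 without running.
  E8: checked — values it read are unchanged (H12 unchanged, C4 unchanged); reused cached 2 without running.
  C10: checked — values it read are unchanged (E8 unchanged, B5 unchanged); reused cached -2 without running.
  B2: checked — values it read are unchanged (C10 unchanged, C4 unchanged); reused cached -2 without running.
  H10: checked — values it read are unchanged (B2 unchanged, B5 unchanged); reused cached -4 without running.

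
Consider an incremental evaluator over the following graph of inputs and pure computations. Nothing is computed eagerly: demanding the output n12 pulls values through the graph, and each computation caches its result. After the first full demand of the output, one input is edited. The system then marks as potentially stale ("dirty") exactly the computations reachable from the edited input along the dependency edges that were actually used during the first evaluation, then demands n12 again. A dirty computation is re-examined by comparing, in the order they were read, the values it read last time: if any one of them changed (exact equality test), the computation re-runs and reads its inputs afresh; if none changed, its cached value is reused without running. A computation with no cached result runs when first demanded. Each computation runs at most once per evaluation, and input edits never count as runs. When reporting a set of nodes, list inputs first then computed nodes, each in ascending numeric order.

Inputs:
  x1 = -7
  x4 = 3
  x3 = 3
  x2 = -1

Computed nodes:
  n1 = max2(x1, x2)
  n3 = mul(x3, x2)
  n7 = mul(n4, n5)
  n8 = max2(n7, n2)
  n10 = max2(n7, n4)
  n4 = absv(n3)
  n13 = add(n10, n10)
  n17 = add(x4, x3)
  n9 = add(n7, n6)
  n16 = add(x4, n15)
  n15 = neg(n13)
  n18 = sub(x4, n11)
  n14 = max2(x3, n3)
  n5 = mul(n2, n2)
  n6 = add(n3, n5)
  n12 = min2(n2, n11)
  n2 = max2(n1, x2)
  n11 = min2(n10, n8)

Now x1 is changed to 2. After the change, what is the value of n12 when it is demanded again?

n12 now evaluates to 2.

Initial pass — values computed on the first demand:
  n1 = max2(-7, -1) = -1
  n2 = max2(-1, -1) = -1
  n3 = mul(3, -1) = -3
  n4 = absv(-3) = 3
  n5 = mul(-1, -1) = 1
  n7 = mul(3, 1) = 3
  n8 = max2(3, -1) = 3
  n10 = max2(3, 3) = 3
  n11 = min2(3, 3) = 3
  n12 = min2(-1, 3) = -1

Second demand — change propagation:
  n1: re-runs because x1 -7->2; new result 2.
  n2: re-runs because n1 -1->2; new result 2.
  n5: re-runs because n2 -1->2; n2 -1->2; new result 4.
  n7: re-runs because n5 1->4; new result 12.
  n8: re-runs because n7 3->12; n2 -1->2; new result 12.
  n10: re-runs because n7 3->12; new result 12.
  n11: re-runs because n10 3->12; n8 3->12; new result 12.
  n12: re-runs because n2 -1->2; n11 3->12; new result 2.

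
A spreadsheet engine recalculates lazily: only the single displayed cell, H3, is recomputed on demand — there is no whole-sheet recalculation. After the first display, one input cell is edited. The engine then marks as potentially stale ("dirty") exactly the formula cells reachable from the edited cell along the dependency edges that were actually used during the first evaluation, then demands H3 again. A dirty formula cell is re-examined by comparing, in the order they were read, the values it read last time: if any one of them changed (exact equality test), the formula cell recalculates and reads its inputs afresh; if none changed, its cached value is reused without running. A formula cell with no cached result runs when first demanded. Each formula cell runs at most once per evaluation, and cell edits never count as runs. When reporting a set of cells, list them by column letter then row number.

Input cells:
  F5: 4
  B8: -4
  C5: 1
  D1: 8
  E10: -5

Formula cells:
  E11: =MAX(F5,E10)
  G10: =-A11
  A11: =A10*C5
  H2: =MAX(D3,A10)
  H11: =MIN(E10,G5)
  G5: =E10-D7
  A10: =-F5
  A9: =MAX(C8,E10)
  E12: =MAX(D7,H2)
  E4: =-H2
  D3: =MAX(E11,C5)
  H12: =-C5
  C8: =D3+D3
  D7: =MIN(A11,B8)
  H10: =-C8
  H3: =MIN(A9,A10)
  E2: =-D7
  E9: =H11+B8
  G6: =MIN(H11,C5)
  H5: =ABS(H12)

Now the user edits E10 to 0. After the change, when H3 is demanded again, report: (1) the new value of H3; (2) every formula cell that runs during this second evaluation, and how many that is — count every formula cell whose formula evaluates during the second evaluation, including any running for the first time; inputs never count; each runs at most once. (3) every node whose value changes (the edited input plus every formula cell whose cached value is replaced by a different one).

New value of H3: -4.
Formula cells that run: A9, E11 — 2 in total.
Values that change: E10.
Key observation: the cutoff stops propagation at D3 — its inputs' values are unchanged, so it reuses its cache.

First evaluation (everything demanded from the output):
  A10 = -(4) = -4
  E11 = MAX(4, -5) = 4
  D3 = MAX(4, 1) = 4
  C8 = 4 + 4 = 8
  A9 = MAX(8, -5) = 8
  H3 = MIN(8, -4) = -4

Propagation after the edit:
  E11: runs — E10 -5->0; result 4 (same value as before).
  D3: checked — values it read are unchanged (E11 unchanged, C5 unchanged); reused cached 4 without running.
  C8: checked — values it read are unchanged (D3 unchanged, D3 unchanged); reused cached 8 without running.
  A9: runs — E10 -5->0; result 8 (same value as before).
  H3: checked — values it read are unchanged (A9 unchanged, A10 unchanged); reused cached -4 without running.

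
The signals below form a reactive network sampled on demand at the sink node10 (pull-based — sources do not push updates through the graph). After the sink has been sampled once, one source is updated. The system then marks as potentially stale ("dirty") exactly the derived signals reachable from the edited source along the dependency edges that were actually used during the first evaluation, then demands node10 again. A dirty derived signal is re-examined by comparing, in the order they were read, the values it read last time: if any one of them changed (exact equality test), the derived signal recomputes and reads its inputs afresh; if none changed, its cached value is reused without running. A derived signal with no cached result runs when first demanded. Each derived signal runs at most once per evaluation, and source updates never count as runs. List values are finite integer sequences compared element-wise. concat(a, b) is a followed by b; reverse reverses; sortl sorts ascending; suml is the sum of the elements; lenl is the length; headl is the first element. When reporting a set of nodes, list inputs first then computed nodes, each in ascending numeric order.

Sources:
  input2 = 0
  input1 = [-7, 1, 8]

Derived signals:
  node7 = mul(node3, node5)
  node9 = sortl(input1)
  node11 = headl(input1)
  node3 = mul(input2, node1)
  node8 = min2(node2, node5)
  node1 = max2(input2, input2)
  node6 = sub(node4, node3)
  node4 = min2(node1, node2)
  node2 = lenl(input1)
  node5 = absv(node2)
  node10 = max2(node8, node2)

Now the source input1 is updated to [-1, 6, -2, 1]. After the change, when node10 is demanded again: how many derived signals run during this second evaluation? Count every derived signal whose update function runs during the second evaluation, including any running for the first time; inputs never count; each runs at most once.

Run set: node2, node5, node8, node10 (4 run).

Initial pass — values computed on the first demand:
  node2 = lenl([-7, 1, 8]) = 3
  node5 = absv(3) = 3
  node8 = min2(3, 3) = 3
  node10 = max2(3, 3) = 3

Second demand — change propagation:
  node2: re-runs because input1 [-7, 1, 8]->[-1, 6, -2, 1]; new result 4.
  node5: re-runs because node2 3->4; new result 4.
  node8: re-runs because node2 3->4; node5 3->4; new result 4.
  node10: re-runs because node8 3->4; node2 3->4; new result 4.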